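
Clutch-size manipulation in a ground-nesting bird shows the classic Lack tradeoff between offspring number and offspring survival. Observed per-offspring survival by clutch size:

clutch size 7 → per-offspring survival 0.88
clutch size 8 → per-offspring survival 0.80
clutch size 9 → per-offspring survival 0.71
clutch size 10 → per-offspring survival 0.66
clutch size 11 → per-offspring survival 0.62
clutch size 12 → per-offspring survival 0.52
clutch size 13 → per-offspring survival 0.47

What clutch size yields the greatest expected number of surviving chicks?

11

Expected surviving chicks = c × s(c):
  c=7: 7 × 0.88 = 6.160
  c=8: 8 × 0.80 = 6.400
  c=9: 9 × 0.71 = 6.390
  c=10: 10 × 0.66 = 6.600
  c=11: 11 × 0.62 = 6.820
  c=12: 12 × 0.52 = 6.240
  c=13: 13 × 0.47 = 6.110
Maximum at c = 11 (6.820 surviving chicks).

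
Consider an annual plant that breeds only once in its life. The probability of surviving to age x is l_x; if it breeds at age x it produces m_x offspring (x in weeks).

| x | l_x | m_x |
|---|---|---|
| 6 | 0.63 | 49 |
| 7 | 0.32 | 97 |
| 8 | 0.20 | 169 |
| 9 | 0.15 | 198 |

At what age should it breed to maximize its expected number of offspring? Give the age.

8

Expected offspring if breeding at age x = l_x × m_x:
  age 6: 0.63 × 49 = 30.870
  age 7: 0.32 × 97 = 31.040
  age 8: 0.20 × 169 = 33.800
  age 9: 0.15 × 198 = 29.700
Maximum at age 8 (33.800).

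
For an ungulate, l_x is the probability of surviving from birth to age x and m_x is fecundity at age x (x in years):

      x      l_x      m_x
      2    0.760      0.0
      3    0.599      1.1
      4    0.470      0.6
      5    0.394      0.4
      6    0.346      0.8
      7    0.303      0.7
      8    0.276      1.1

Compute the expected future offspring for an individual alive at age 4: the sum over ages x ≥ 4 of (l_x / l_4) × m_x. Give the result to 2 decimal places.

2.62

l_4 = 0.470. Conditional survival from age 4 to x is l_x / l_4.
  x=4: (0.470/0.470) × 0.6 = 0.6000
  x=5: (0.394/0.470) × 0.4 = 0.3353
  x=6: (0.346/0.470) × 0.8 = 0.5889
  x=7: (0.303/0.470) × 0.7 = 0.4513
  x=8: (0.276/0.470) × 1.1 = 0.6460
Sum = 0.6000 + 0.3353 + 0.5889 + 0.4513 + 0.6460 = 2.6215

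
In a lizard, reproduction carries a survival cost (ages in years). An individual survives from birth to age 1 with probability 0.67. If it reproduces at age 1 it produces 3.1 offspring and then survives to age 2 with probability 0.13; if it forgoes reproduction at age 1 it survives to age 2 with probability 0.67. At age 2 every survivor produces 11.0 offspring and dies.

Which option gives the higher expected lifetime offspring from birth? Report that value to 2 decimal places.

breed at age 1: R₀ = 0.67 × (3.1 + 0.13 × 11.0) = 0.67 × 4.5300 = 3.0351
delay to age 2: R₀ = 0.67 × (0.67 × 11.0) = 0.67 × 7.3700 = 4.9379
Higher: delay to age 2 (4.9379).

4.94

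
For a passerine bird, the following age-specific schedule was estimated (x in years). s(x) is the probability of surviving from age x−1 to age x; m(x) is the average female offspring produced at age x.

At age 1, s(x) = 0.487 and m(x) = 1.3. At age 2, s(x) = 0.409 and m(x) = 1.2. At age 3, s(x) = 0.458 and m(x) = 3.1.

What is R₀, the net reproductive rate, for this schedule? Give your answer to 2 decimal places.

1.15

Survivorship from birth: l_x = s_1·s_2·…·s_x.
  l_1 = 0.48700
  l_2 = 0.19918
  l_3 = 0.09123
R₀ = Σ l_x m(x):
  age 1: 0.48700 × 1.3 = 0.6331
  age 2: 0.19918 × 1.2 = 0.2390
  age 3: 0.09123 × 3.1 = 0.2828
R₀ = 0.6331 + 0.2390 + 0.2828 = 1.1549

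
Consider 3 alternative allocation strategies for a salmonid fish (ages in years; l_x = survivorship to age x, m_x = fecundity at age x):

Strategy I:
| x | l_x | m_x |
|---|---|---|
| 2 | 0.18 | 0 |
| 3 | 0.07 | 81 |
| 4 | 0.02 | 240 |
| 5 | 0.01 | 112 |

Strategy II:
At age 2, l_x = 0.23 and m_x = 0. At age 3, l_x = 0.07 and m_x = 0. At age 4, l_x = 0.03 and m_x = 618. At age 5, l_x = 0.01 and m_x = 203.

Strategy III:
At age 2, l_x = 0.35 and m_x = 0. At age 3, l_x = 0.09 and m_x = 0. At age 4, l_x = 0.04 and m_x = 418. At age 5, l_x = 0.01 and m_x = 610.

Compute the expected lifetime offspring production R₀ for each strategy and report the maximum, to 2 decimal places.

22.82

Strategy I: R₀ = 0.18×0 + 0.07×81 + 0.02×240 + 0.01×112 = 11.5900
Strategy II: R₀ = 0.23×0 + 0.07×0 + 0.03×618 + 0.01×203 = 20.5700
Strategy III: R₀ = 0.35×0 + 0.09×0 + 0.04×418 + 0.01×610 = 22.8200
Highest R₀: strategy III with 22.8200.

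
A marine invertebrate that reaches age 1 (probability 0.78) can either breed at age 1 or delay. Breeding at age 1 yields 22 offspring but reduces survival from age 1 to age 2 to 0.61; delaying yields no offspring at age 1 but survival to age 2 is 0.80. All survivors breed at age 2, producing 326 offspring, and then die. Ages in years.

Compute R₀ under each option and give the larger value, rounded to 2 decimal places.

breed at age 1: R₀ = 0.78 × (22 + 0.61 × 326) = 0.78 × 220.8600 = 172.2708
delay to age 2: R₀ = 0.78 × (0.80 × 326) = 0.78 × 260.8000 = 203.4240
Higher: delay to age 2 (203.4240).

203.42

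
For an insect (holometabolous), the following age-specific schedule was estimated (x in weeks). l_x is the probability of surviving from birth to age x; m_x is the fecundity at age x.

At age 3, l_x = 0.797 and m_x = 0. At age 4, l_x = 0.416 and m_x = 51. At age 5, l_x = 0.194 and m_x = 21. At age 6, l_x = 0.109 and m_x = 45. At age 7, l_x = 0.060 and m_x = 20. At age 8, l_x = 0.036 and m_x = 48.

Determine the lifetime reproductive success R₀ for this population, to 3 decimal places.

R₀ = Σ l_x m_x:
  age 3: 0.797 × 0 = 0.0000
  age 4: 0.416 × 51 = 21.2160
  age 5: 0.194 × 21 = 4.0740
  age 6: 0.109 × 45 = 4.9050
  age 7: 0.060 × 20 = 1.2000
  age 8: 0.036 × 48 = 1.7280
R₀ = 0.0000 + 21.2160 + 4.0740 + 4.9050 + 1.2000 + 1.7280 = 33.1230

33.123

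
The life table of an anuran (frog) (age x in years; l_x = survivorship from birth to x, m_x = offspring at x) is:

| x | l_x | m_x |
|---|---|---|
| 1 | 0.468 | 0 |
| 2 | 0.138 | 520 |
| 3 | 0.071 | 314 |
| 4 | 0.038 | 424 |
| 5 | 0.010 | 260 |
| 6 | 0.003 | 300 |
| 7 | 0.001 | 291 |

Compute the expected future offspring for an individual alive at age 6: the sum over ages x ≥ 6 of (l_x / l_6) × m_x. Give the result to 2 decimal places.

l_6 = 0.003. Conditional survival from age 6 to x is l_x / l_6.
  x=6: (0.003/0.003) × 300 = 300.0000
  x=7: (0.001/0.003) × 291 = 97.0000
Sum = 300.0000 + 97.0000 = 397.0000

397.00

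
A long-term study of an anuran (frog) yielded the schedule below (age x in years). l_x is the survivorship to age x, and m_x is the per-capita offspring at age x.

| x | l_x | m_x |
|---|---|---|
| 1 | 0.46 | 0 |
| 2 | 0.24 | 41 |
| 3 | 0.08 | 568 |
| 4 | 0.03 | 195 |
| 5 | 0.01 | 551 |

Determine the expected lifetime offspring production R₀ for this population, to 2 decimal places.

66.64

R₀ = Σ l_x m_x:
  age 1: 0.46 × 0 = 0.0000
  age 2: 0.24 × 41 = 9.8400
  age 3: 0.08 × 568 = 45.4400
  age 4: 0.03 × 195 = 5.8500
  age 5: 0.01 × 551 = 5.5100
R₀ = 0.0000 + 9.8400 + 45.4400 + 5.8500 + 5.5100 = 66.6400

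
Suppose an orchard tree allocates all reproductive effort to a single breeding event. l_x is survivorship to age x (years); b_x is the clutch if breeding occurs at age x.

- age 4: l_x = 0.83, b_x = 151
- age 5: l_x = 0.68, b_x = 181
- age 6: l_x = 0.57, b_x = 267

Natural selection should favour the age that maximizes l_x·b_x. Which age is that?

6

Expected offspring if breeding at age x = l_x × b_x:
  age 4: 0.83 × 151 = 125.330
  age 5: 0.68 × 181 = 123.080
  age 6: 0.57 × 267 = 152.190
Maximum at age 6 (152.190).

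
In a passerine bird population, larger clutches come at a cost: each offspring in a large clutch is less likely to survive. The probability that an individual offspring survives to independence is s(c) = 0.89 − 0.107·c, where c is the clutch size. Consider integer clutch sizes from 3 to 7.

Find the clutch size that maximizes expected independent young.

4

Expected independent young = c × s(c):
  c=3: 3 × 0.569 = 1.707
  c=4: 4 × 0.462 = 1.848
  c=5: 5 × 0.355 = 1.775
  c=6: 6 × 0.248 = 1.488
  c=7: 7 × 0.141 = 0.987
Maximum at c = 4 (1.848 independent young).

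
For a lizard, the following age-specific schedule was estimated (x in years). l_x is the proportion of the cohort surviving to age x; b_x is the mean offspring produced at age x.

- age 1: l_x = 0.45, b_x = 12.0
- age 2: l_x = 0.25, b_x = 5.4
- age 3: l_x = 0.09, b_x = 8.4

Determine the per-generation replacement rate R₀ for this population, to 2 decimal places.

7.51

R₀ = Σ l_x b_x:
  age 1: 0.45 × 12.0 = 5.4000
  age 2: 0.25 × 5.4 = 1.3500
  age 3: 0.09 × 8.4 = 0.7560
R₀ = 5.4000 + 1.3500 + 0.7560 = 7.5060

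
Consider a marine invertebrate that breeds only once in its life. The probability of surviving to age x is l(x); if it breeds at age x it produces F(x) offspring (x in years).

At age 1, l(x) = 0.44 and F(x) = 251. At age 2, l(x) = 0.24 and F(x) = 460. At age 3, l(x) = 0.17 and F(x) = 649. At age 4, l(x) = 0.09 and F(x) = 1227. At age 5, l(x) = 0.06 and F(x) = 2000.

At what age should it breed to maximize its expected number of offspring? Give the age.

Expected offspring if breeding at age x = l(x) × F(x):
  age 1: 0.44 × 251 = 110.440
  age 2: 0.24 × 460 = 110.400
  age 3: 0.17 × 649 = 110.330
  age 4: 0.09 × 1227 = 110.430
  age 5: 0.06 × 2000 = 120.000
Maximum at age 5 (120.000).

5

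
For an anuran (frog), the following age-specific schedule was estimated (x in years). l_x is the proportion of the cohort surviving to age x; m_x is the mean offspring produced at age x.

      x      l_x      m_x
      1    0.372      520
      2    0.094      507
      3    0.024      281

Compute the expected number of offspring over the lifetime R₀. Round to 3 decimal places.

247.842

R₀ = Σ l_x m_x:
  age 1: 0.372 × 520 = 193.4400
  age 2: 0.094 × 507 = 47.6580
  age 3: 0.024 × 281 = 6.7440
R₀ = 193.4400 + 47.6580 + 6.7440 = 247.8420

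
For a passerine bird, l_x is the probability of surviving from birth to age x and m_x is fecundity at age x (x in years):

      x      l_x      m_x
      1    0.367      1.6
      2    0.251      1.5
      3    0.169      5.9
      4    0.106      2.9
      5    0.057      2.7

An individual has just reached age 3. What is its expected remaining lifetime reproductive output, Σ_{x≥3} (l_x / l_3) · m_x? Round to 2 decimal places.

l_3 = 0.169. Conditional survival from age 3 to x is l_x / l_3.
  x=3: (0.169/0.169) × 5.9 = 5.9000
  x=4: (0.106/0.169) × 2.9 = 1.8189
  x=5: (0.057/0.169) × 2.7 = 0.9107
Sum = 5.9000 + 1.8189 + 0.9107 = 8.6296

8.63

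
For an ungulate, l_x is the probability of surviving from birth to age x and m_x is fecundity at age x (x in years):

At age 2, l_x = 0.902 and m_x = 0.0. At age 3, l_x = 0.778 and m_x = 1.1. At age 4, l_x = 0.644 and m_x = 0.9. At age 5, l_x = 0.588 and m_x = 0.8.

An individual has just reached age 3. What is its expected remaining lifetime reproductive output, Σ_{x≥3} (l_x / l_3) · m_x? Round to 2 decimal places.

l_3 = 0.778. Conditional survival from age 3 to x is l_x / l_3.
  x=3: (0.778/0.778) × 1.1 = 1.1000
  x=4: (0.644/0.778) × 0.9 = 0.7450
  x=5: (0.588/0.778) × 0.8 = 0.6046
Sum = 1.1000 + 0.7450 + 0.6046 = 2.4496

2.45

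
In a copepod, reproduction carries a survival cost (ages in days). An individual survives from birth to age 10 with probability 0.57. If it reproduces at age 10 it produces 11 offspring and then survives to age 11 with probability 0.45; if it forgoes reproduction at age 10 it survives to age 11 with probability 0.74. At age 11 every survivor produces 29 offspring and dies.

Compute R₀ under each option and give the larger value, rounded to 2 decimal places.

13.71

breed at age 10: R₀ = 0.57 × (11 + 0.45 × 29) = 0.57 × 24.0500 = 13.7085
delay to age 11: R₀ = 0.57 × (0.74 × 29) = 0.57 × 21.4600 = 12.2322
Higher: breed at age 10 (13.7085).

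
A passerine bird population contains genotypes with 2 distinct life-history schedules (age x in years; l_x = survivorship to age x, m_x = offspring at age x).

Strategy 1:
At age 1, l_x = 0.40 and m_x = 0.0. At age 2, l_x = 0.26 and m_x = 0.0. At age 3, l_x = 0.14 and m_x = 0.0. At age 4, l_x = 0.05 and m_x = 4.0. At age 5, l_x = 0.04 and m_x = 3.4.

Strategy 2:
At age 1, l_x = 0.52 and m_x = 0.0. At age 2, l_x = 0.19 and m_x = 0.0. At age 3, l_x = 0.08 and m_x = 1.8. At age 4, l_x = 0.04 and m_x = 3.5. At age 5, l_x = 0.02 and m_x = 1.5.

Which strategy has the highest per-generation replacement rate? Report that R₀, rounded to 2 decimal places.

0.34

Strategy 1: R₀ = 0.40×0.0 + 0.26×0.0 + 0.14×0.0 + 0.05×4.0 + 0.04×3.4 = 0.3360
Strategy 2: R₀ = 0.52×0.0 + 0.19×0.0 + 0.08×1.8 + 0.04×3.5 + 0.02×1.5 = 0.3140
Highest R₀: strategy 1 with 0.3360.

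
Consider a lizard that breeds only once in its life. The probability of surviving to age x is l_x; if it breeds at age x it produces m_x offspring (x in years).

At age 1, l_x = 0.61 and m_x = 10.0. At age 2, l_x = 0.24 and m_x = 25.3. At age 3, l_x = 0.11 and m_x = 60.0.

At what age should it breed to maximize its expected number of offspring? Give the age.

Expected offspring if breeding at age x = l_x × m_x:
  age 1: 0.61 × 10.0 = 6.100
  age 2: 0.24 × 25.3 = 6.072
  age 3: 0.11 × 60.0 = 6.600
Maximum at age 3 (6.600).

3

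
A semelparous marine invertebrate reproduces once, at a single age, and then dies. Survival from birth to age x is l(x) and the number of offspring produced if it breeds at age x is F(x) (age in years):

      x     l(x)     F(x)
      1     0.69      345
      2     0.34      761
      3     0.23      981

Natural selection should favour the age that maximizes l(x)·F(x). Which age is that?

2

Expected offspring if breeding at age x = l(x) × F(x):
  age 1: 0.69 × 345 = 238.050
  age 2: 0.34 × 761 = 258.740
  age 3: 0.23 × 981 = 225.630
Maximum at age 2 (258.740).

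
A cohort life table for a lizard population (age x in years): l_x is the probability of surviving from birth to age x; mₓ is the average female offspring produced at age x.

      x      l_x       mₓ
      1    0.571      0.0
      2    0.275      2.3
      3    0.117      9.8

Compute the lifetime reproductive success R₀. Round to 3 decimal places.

R₀ = Σ l_x mₓ:
  age 1: 0.571 × 0.0 = 0.0000
  age 2: 0.275 × 2.3 = 0.6325
  age 3: 0.117 × 9.8 = 1.1466
R₀ = 0.0000 + 0.6325 + 1.1466 = 1.7791

1.779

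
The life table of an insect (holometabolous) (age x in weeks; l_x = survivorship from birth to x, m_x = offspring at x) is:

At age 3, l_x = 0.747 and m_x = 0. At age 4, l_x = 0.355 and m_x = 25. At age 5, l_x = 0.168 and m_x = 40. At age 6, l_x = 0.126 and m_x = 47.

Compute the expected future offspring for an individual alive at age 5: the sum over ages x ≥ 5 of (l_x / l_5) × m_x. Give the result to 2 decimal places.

75.25

l_5 = 0.168. Conditional survival from age 5 to x is l_x / l_5.
  x=5: (0.168/0.168) × 40 = 40.0000
  x=6: (0.126/0.168) × 47 = 35.2500
Sum = 40.0000 + 35.2500 = 75.2500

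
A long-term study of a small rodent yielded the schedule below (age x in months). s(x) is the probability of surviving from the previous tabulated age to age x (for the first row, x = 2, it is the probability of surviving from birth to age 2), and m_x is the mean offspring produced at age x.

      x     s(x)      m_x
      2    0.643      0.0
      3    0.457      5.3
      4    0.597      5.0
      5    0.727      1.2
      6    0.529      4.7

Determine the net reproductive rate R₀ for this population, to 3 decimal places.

2.905

Survivorship from birth: l_x = s_2·s_3·…·s_x.
  l_2 = 0.64300
  l_3 = 0.29385
  l_4 = 0.17543
  l_5 = 0.12754
  l_6 = 0.06747
R₀ = Σ l_x m_x:
  age 2: 0.64300 × 0.0 = 0.0000
  age 3: 0.29385 × 5.3 = 1.5574
  age 4: 0.17543 × 5.0 = 0.8771
  age 5: 0.12754 × 1.2 = 0.1530
  age 6: 0.06747 × 4.7 = 0.3171
R₀ = 0.0000 + 1.5574 + 0.8771 + 0.1530 + 0.3171 = 2.9047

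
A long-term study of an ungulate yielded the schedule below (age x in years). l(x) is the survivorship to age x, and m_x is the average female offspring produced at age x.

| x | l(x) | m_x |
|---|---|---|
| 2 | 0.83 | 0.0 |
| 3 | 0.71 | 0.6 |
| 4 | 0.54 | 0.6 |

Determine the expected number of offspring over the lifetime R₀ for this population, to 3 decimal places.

0.750

R₀ = Σ l(x) m_x:
  age 2: 0.83 × 0.0 = 0.0000
  age 3: 0.71 × 0.6 = 0.4260
  age 4: 0.54 × 0.6 = 0.3240
R₀ = 0.0000 + 0.4260 + 0.3240 = 0.7500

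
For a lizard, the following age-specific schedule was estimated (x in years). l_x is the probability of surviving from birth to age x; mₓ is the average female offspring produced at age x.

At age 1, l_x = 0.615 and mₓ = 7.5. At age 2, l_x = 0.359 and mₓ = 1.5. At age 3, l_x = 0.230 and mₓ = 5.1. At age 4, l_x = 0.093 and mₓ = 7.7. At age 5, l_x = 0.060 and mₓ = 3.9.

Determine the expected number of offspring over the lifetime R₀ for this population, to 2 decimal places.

7.27

R₀ = Σ l_x mₓ:
  age 1: 0.615 × 7.5 = 4.6125
  age 2: 0.359 × 1.5 = 0.5385
  age 3: 0.230 × 5.1 = 1.1730
  age 4: 0.093 × 7.7 = 0.7161
  age 5: 0.060 × 3.9 = 0.2340
R₀ = 4.6125 + 0.5385 + 1.1730 + 0.7161 + 0.2340 = 7.2741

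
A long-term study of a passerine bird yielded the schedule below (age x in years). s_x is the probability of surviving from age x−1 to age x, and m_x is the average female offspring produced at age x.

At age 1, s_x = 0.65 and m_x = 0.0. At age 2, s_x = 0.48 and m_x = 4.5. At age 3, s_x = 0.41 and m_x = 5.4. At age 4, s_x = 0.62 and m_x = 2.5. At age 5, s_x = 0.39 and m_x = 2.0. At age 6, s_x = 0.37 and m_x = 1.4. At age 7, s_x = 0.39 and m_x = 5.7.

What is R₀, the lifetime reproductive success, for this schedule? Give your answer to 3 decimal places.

Survivorship from birth: l_x = s_1·s_2·…·s_x.
  l_1 = 0.65000
  l_2 = 0.31200
  l_3 = 0.12792
  l_4 = 0.07931
  l_5 = 0.03093
  l_6 = 0.01144
  l_7 = 0.00446
R₀ = Σ l_x m_x:
  age 1: 0.65000 × 0.0 = 0.0000
  age 2: 0.31200 × 4.5 = 1.4040
  age 3: 0.12792 × 5.4 = 0.6908
  age 4: 0.07931 × 2.5 = 0.1983
  age 5: 0.03093 × 2.0 = 0.0619
  age 6: 0.01144 × 1.4 = 0.0160
  age 7: 0.00446 × 5.7 = 0.0254
R₀ = 0.0000 + 1.4040 + 0.6908 + 0.1983 + 0.0619 + 0.0160 + 0.0254 = 2.3963

2.396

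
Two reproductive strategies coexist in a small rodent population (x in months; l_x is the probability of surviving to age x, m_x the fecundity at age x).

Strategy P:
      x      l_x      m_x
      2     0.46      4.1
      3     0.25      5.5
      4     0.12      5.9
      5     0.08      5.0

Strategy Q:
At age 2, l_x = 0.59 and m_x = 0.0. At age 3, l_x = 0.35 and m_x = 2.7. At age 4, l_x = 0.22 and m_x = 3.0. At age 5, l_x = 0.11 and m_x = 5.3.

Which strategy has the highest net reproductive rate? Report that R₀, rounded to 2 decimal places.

4.37

Strategy P: R₀ = 0.46×4.1 + 0.25×5.5 + 0.12×5.9 + 0.08×5.0 = 4.3690
Strategy Q: R₀ = 0.59×0.0 + 0.35×2.7 + 0.22×3.0 + 0.11×5.3 = 2.1880
Highest R₀: strategy P with 4.3690.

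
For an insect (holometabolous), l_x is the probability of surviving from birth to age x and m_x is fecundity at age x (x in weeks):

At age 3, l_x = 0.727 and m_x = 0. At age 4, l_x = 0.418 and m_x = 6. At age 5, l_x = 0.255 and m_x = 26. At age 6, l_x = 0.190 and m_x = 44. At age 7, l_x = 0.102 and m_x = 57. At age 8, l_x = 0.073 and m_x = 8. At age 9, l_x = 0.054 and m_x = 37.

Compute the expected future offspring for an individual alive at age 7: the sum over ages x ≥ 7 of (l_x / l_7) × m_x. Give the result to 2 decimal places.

l_7 = 0.102. Conditional survival from age 7 to x is l_x / l_7.
  x=7: (0.102/0.102) × 57 = 57.0000
  x=8: (0.073/0.102) × 8 = 5.7255
  x=9: (0.054/0.102) × 37 = 19.5882
Sum = 57.0000 + 5.7255 + 19.5882 = 82.3137

82.31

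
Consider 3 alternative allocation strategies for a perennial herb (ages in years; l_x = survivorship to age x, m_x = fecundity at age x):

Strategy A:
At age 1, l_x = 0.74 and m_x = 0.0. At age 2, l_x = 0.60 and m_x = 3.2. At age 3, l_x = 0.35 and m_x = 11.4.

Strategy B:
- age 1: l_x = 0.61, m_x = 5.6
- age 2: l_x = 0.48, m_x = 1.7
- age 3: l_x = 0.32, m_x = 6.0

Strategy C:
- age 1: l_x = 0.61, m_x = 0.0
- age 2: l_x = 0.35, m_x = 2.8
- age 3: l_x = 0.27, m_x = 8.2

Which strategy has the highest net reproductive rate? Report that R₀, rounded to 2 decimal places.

Strategy A: R₀ = 0.74×0.0 + 0.60×3.2 + 0.35×11.4 = 5.9100
Strategy B: R₀ = 0.61×5.6 + 0.48×1.7 + 0.32×6.0 = 6.1520
Strategy C: R₀ = 0.61×0.0 + 0.35×2.8 + 0.27×8.2 = 3.1940
Highest R₀: strategy B with 6.1520.

6.15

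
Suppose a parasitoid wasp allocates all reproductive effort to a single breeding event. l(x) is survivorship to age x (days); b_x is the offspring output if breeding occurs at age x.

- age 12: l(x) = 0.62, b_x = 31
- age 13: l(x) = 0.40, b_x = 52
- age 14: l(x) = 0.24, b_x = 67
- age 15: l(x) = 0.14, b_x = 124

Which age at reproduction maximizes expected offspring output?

Expected offspring if breeding at age x = l(x) × b_x:
  age 12: 0.62 × 31 = 19.220
  age 13: 0.40 × 52 = 20.800
  age 14: 0.24 × 67 = 16.080
  age 15: 0.14 × 124 = 17.360
Maximum at age 13 (20.800).

13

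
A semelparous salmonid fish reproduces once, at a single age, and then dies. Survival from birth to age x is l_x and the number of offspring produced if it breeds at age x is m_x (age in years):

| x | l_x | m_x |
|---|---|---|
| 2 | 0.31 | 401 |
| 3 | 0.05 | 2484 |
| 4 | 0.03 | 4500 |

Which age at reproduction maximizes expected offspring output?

Expected offspring if breeding at age x = l_x × m_x:
  age 2: 0.31 × 401 = 124.310
  age 3: 0.05 × 2484 = 124.200
  age 4: 0.03 × 4500 = 135.000
Maximum at age 4 (135.000).

4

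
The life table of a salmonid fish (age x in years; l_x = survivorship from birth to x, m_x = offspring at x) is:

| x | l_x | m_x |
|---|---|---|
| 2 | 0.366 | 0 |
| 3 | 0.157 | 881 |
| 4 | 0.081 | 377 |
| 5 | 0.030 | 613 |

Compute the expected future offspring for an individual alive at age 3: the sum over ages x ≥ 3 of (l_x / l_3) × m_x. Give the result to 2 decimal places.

l_3 = 0.157. Conditional survival from age 3 to x is l_x / l_3.
  x=3: (0.157/0.157) × 881 = 881.0000
  x=4: (0.081/0.157) × 377 = 194.5032
  x=5: (0.030/0.157) × 613 = 117.1338
Sum = 881.0000 + 194.5032 + 117.1338 = 1192.6369

1192.64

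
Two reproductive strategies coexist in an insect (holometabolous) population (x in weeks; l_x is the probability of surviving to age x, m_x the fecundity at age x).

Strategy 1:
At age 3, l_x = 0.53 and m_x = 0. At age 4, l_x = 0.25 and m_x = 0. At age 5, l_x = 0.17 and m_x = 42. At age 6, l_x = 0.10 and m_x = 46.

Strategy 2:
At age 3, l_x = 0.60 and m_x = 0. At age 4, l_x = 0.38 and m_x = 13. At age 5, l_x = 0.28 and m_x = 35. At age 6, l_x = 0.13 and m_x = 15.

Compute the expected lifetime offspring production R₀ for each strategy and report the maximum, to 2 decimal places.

Strategy 1: R₀ = 0.53×0 + 0.25×0 + 0.17×42 + 0.10×46 = 11.7400
Strategy 2: R₀ = 0.60×0 + 0.38×13 + 0.28×35 + 0.13×15 = 16.6900
Highest R₀: strategy 2 with 16.6900.

16.69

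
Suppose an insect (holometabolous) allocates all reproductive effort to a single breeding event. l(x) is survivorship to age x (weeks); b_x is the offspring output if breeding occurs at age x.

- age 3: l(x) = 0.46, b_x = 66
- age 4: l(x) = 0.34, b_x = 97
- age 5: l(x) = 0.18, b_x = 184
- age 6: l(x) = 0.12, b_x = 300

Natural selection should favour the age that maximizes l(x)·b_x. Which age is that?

6

Expected offspring if breeding at age x = l(x) × b_x:
  age 3: 0.46 × 66 = 30.360
  age 4: 0.34 × 97 = 32.980
  age 5: 0.18 × 184 = 33.120
  age 6: 0.12 × 300 = 36.000
Maximum at age 6 (36.000).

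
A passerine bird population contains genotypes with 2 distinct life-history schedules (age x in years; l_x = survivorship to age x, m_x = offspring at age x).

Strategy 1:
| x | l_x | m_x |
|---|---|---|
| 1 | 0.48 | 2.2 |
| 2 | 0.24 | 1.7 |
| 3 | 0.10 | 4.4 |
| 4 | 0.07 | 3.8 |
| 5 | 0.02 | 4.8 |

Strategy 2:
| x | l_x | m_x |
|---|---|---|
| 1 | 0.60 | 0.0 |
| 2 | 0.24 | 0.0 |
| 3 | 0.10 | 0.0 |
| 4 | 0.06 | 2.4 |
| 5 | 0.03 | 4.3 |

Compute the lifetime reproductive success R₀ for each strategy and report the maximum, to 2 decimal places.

2.27

Strategy 1: R₀ = 0.48×2.2 + 0.24×1.7 + 0.10×4.4 + 0.07×3.8 + 0.02×4.8 = 2.2660
Strategy 2: R₀ = 0.60×0.0 + 0.24×0.0 + 0.10×0.0 + 0.06×2.4 + 0.03×4.3 = 0.2730
Highest R₀: strategy 1 with 2.2660.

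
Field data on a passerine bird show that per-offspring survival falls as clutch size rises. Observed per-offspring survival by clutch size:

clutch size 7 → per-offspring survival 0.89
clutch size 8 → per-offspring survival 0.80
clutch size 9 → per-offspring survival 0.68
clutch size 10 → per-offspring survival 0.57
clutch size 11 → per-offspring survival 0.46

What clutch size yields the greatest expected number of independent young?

Expected independent young = c × s(c):
  c=7: 7 × 0.89 = 6.230
  c=8: 8 × 0.80 = 6.400
  c=9: 9 × 0.68 = 6.120
  c=10: 10 × 0.57 = 5.700
  c=11: 11 × 0.46 = 5.060
Maximum at c = 8 (6.400 independent young).

8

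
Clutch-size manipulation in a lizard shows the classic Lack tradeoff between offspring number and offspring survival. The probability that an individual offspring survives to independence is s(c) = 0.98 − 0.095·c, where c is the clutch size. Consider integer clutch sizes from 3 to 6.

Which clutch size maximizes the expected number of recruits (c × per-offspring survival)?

5

Expected recruits = c × s(c):
  c=3: 3 × 0.695 = 2.085
  c=4: 4 × 0.600 = 2.400
  c=5: 5 × 0.505 = 2.525
  c=6: 6 × 0.410 = 2.460
Maximum at c = 5 (2.525 recruits).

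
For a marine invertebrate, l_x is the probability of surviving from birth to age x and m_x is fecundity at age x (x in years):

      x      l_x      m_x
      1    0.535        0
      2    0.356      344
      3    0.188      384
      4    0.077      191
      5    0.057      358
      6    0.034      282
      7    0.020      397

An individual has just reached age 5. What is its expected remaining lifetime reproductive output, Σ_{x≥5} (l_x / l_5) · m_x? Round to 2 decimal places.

665.51

l_5 = 0.057. Conditional survival from age 5 to x is l_x / l_5.
  x=5: (0.057/0.057) × 358 = 358.0000
  x=6: (0.034/0.057) × 282 = 168.2105
  x=7: (0.020/0.057) × 397 = 139.2982
Sum = 358.0000 + 168.2105 + 139.2982 = 665.5088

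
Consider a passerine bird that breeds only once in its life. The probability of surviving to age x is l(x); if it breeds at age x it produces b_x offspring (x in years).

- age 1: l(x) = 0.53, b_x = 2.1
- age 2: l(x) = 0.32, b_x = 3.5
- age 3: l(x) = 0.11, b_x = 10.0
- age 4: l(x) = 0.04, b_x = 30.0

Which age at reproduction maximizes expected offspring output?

Expected offspring if breeding at age x = l(x) × b_x:
  age 1: 0.53 × 2.1 = 1.113
  age 2: 0.32 × 3.5 = 1.120
  age 3: 0.11 × 10.0 = 1.100
  age 4: 0.04 × 30.0 = 1.200
Maximum at age 4 (1.200).

4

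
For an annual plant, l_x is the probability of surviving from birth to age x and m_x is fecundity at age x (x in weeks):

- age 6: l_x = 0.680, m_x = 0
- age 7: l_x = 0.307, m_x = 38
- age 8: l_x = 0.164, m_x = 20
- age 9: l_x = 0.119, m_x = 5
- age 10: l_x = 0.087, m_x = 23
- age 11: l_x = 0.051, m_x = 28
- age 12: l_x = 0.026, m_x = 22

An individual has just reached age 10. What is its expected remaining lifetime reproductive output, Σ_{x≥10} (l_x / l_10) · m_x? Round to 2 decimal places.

45.99

l_10 = 0.087. Conditional survival from age 10 to x is l_x / l_10.
  x=10: (0.087/0.087) × 23 = 23.0000
  x=11: (0.051/0.087) × 28 = 16.4138
  x=12: (0.026/0.087) × 22 = 6.5747
Sum = 23.0000 + 16.4138 + 6.5747 = 45.9885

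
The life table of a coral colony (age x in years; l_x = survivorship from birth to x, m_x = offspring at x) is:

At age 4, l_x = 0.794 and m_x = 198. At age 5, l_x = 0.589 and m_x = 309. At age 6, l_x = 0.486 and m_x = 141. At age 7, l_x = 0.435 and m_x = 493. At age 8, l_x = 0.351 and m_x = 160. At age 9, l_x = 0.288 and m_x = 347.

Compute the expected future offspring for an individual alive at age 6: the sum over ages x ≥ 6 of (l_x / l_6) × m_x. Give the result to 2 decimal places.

903.45

l_6 = 0.486. Conditional survival from age 6 to x is l_x / l_6.
  x=6: (0.486/0.486) × 141 = 141.0000
  x=7: (0.435/0.486) × 493 = 441.2654
  x=8: (0.351/0.486) × 160 = 115.5556
  x=9: (0.288/0.486) × 347 = 205.6296
Sum = 141.0000 + 441.2654 + 115.5556 + 205.6296 = 903.4506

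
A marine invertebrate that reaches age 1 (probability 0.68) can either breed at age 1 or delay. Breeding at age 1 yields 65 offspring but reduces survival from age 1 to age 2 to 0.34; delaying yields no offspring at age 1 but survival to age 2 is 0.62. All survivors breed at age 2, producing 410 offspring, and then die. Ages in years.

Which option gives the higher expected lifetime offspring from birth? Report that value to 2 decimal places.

172.86

breed at age 1: R₀ = 0.68 × (65 + 0.34 × 410) = 0.68 × 204.4000 = 138.9920
delay to age 2: R₀ = 0.68 × (0.62 × 410) = 0.68 × 254.2000 = 172.8560
Higher: delay to age 2 (172.8560).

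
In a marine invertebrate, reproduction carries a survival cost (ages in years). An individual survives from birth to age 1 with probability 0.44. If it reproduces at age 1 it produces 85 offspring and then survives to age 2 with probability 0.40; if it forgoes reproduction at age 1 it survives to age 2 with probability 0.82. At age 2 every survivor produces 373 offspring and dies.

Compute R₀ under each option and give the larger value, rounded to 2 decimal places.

134.58

breed at age 1: R₀ = 0.44 × (85 + 0.40 × 373) = 0.44 × 234.2000 = 103.0480
delay to age 2: R₀ = 0.44 × (0.82 × 373) = 0.44 × 305.8600 = 134.5784
Higher: delay to age 2 (134.5784).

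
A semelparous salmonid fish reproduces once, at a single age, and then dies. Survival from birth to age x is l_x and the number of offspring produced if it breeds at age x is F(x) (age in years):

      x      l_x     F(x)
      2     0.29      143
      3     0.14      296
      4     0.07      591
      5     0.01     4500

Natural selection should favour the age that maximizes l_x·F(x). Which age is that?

Expected offspring if breeding at age x = l_x × F(x):
  age 2: 0.29 × 143 = 41.470
  age 3: 0.14 × 296 = 41.440
  age 4: 0.07 × 591 = 41.370
  age 5: 0.01 × 4500 = 45.000
Maximum at age 5 (45.000).

5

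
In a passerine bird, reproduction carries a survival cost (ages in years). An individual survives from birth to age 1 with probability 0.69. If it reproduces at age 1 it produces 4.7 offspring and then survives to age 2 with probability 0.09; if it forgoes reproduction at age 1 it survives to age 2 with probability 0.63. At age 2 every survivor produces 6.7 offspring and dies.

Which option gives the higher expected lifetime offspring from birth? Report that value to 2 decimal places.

breed at age 1: R₀ = 0.69 × (4.7 + 0.09 × 6.7) = 0.69 × 5.3030 = 3.6591
delay to age 2: R₀ = 0.69 × (0.63 × 6.7) = 0.69 × 4.2210 = 2.9125
Higher: breed at age 1 (3.6591).

3.66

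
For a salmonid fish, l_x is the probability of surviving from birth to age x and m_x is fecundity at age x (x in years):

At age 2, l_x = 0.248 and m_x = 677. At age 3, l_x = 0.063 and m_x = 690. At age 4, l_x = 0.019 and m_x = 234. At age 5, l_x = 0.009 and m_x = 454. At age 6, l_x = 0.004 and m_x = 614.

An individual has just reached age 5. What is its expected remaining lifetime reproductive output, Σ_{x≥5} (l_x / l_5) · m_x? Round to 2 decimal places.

l_5 = 0.009. Conditional survival from age 5 to x is l_x / l_5.
  x=5: (0.009/0.009) × 454 = 454.0000
  x=6: (0.004/0.009) × 614 = 272.8889
Sum = 454.0000 + 272.8889 = 726.8889

726.89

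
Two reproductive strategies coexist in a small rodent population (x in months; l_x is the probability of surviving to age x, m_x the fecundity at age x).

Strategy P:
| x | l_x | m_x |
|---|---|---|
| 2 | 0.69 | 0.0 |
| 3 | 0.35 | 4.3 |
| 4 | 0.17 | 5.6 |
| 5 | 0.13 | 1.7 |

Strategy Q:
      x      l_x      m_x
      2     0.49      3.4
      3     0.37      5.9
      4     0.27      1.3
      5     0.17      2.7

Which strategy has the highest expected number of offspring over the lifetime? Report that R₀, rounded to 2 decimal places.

4.66

Strategy P: R₀ = 0.69×0.0 + 0.35×4.3 + 0.17×5.6 + 0.13×1.7 = 2.6780
Strategy Q: R₀ = 0.49×3.4 + 0.37×5.9 + 0.27×1.3 + 0.17×2.7 = 4.6590
Highest R₀: strategy Q with 4.6590.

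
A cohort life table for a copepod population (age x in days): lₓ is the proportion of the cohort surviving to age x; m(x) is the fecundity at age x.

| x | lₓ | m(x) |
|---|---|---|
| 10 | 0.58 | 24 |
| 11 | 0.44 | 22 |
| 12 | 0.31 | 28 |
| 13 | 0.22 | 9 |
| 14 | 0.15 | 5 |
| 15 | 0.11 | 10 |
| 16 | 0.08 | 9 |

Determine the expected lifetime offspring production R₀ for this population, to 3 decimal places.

36.830

R₀ = Σ lₓ m(x):
  age 10: 0.58 × 24 = 13.9200
  age 11: 0.44 × 22 = 9.6800
  age 12: 0.31 × 28 = 8.6800
  age 13: 0.22 × 9 = 1.9800
  age 14: 0.15 × 5 = 0.7500
  age 15: 0.11 × 10 = 1.1000
  age 16: 0.08 × 9 = 0.7200
R₀ = 13.9200 + 9.6800 + 8.6800 + 1.9800 + 0.7500 + 1.1000 + 0.7200 = 36.8300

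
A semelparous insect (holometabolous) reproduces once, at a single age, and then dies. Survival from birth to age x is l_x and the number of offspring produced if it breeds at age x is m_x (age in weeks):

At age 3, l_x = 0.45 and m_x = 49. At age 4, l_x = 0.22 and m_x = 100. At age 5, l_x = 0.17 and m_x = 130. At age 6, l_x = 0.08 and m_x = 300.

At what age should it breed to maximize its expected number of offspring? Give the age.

Expected offspring if breeding at age x = l_x × m_x:
  age 3: 0.45 × 49 = 22.050
  age 4: 0.22 × 100 = 22.000
  age 5: 0.17 × 130 = 22.100
  age 6: 0.08 × 300 = 24.000
Maximum at age 6 (24.000).

6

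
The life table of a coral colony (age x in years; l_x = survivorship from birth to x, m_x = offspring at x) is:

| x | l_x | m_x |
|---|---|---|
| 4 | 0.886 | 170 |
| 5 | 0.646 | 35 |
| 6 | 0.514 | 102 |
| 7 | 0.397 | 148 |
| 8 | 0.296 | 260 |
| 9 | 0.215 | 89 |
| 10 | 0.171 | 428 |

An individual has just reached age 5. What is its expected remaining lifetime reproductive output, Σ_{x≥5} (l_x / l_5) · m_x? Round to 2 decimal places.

469.16

l_5 = 0.646. Conditional survival from age 5 to x is l_x / l_5.
  x=5: (0.646/0.646) × 35 = 35.0000
  x=6: (0.514/0.646) × 102 = 81.1579
  x=7: (0.397/0.646) × 148 = 90.9536
  x=8: (0.296/0.646) × 260 = 119.1331
  x=9: (0.215/0.646) × 89 = 29.6207
  x=10: (0.171/0.646) × 428 = 113.2941
Sum = 35.0000 + 81.1579 + 90.9536 + 119.1331 + 29.6207 + 113.2941 = 469.1594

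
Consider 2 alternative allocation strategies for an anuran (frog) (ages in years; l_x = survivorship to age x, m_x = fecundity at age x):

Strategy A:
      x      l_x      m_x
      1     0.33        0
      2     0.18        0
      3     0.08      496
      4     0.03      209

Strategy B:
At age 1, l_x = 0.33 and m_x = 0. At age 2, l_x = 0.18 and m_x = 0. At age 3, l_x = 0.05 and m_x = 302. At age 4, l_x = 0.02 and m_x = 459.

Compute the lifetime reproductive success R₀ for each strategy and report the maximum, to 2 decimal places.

Strategy A: R₀ = 0.33×0 + 0.18×0 + 0.08×496 + 0.03×209 = 45.9500
Strategy B: R₀ = 0.33×0 + 0.18×0 + 0.05×302 + 0.02×459 = 24.2800
Highest R₀: strategy A with 45.9500.

45.95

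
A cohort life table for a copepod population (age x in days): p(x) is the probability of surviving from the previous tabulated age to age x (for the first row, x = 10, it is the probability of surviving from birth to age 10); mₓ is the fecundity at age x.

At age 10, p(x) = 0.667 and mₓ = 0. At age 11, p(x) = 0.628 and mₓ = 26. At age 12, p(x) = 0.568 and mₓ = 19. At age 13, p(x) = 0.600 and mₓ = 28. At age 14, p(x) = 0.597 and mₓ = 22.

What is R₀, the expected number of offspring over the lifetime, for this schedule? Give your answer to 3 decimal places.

21.283

Survivorship from birth: l_x = p_10·p_11·…·p_x.
  l_10 = 0.66700
  l_11 = 0.41888
  l_12 = 0.23792
  l_13 = 0.14275
  l_14 = 0.08522
R₀ = Σ l_x mₓ:
  age 10: 0.66700 × 0 = 0.0000
  age 11: 0.41888 × 26 = 10.8909
  age 12: 0.23792 × 19 = 4.5205
  age 13: 0.14275 × 28 = 3.9970
  age 14: 0.08522 × 22 = 1.8748
R₀ = 0.0000 + 10.8909 + 4.5205 + 3.9970 + 1.8748 = 21.2832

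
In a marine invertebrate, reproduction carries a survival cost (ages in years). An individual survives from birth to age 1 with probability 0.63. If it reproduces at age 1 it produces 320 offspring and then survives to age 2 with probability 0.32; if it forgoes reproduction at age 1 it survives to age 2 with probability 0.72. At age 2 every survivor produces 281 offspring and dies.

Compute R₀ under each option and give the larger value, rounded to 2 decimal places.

258.25

breed at age 1: R₀ = 0.63 × (320 + 0.32 × 281) = 0.63 × 409.9200 = 258.2496
delay to age 2: R₀ = 0.63 × (0.72 × 281) = 0.63 × 202.3200 = 127.4616
Higher: breed at age 1 (258.2496).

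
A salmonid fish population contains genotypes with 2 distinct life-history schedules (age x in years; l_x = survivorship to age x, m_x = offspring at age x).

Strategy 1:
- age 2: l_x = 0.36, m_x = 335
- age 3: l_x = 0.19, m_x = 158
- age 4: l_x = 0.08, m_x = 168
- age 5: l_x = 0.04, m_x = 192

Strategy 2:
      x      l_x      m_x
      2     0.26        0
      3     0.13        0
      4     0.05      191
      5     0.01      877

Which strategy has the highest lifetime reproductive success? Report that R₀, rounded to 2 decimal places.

171.74

Strategy 1: R₀ = 0.36×335 + 0.19×158 + 0.08×168 + 0.04×192 = 171.7400
Strategy 2: R₀ = 0.26×0 + 0.13×0 + 0.05×191 + 0.01×877 = 18.3200
Highest R₀: strategy 1 with 171.7400.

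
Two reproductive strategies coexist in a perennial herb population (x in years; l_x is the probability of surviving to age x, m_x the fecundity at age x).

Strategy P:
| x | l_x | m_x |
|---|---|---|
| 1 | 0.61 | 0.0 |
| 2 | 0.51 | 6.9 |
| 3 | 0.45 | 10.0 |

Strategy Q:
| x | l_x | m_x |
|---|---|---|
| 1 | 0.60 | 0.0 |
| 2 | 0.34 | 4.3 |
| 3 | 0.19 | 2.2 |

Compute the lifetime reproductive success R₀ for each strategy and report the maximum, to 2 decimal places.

8.02

Strategy P: R₀ = 0.61×0.0 + 0.51×6.9 + 0.45×10.0 = 8.0190
Strategy Q: R₀ = 0.60×0.0 + 0.34×4.3 + 0.19×2.2 = 1.8800
Highest R₀: strategy P with 8.0190.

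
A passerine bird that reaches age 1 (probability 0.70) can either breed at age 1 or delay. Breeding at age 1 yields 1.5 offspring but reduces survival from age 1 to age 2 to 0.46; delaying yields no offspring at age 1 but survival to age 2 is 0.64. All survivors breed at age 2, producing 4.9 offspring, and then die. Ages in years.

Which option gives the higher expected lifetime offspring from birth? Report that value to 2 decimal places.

2.63

breed at age 1: R₀ = 0.70 × (1.5 + 0.46 × 4.9) = 0.70 × 3.7540 = 2.6278
delay to age 2: R₀ = 0.70 × (0.64 × 4.9) = 0.70 × 3.1360 = 2.1952
Higher: breed at age 1 (2.6278).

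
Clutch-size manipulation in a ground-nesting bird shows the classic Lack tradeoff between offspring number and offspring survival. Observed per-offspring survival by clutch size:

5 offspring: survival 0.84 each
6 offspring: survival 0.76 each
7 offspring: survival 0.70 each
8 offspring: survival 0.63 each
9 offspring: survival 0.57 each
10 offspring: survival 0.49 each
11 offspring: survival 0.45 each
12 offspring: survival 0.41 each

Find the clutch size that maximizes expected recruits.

Expected recruits = c × s(c):
  c=5: 5 × 0.84 = 4.200
  c=6: 6 × 0.76 = 4.560
  c=7: 7 × 0.70 = 4.900
  c=8: 8 × 0.63 = 5.040
  c=9: 9 × 0.57 = 5.130
  c=10: 10 × 0.49 = 4.900
  c=11: 11 × 0.45 = 4.950
  c=12: 12 × 0.41 = 4.920
Maximum at c = 9 (5.130 recruits).

9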